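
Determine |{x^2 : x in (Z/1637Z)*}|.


For prime p, the number of non-zero quadratic residues is (p-1)/2.
= (1637-1)/2
= 818

818


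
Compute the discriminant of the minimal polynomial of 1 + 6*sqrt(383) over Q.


The element 1 + 6*sqrt(383) has minimal polynomial:
x^2 - 2*x - 13787
Discriminant = (-2)^2 - 4*(-13787)
= 4 + 55148
= 55152

55152


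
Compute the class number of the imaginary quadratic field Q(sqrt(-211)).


K = Q(sqrt(-211)). d mod 4 = 1, so D = disc(K) = d = -211
h(K) equals the number of primitive reduced positive-definite forms (a, b, c) = a*x^2 + b*x*y + c*y^2 with b^2 - 4ac = D,
where reduced means |b| <= a <= c, with b >= 0 whenever |b| = a or a = c, and primitive means gcd(a, b, c) = 1.
Reduced forces 3a^2 <= |D| = 211, so 1 <= a <= 8; b must have the parity of D, and c = (b^2 - D)/(4a) must be an integer >= a.
Enumerate a = 1..8, b in [-a, a]:
  a=1: (1, 1, 53)  [1]
  a=2..4: none
  a=5: (5, -3, 11), (5, 3, 11)  [2]
  a=6..8: none
Total reduced forms: 1 + 2 = 3
h = 3

3


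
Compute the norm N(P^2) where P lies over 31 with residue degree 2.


N(P^a) = p^(a*f)
= 31^(2*2)
= 31^4
= 923521

923521


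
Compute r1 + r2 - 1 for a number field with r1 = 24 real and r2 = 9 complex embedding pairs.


By Dirichlet's unit theorem:
rank = r1 + r2 - 1
= 24 + 9 - 1
= 32

32


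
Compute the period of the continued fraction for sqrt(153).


Run the CF algorithm for sqrt(153).
a_0 = floor(sqrt(153)) = 12; set m_0=0, q_0=1.
Recurrence: m' = q*a - m,  q' = (d - m'^2)/q,  a' = floor((a_0 + m')/q').
  step 1: m=12, q=9, a=2
  step 2: m=6, q=13, a=1
  step 3: m=7, q=8, a=2
  step 4: m=9, q=9, a=2
  step 5: m=9, q=8, a=2
  step 6: m=7, q=13, a=1
  step 7: m=6, q=9, a=2
  step 8: m=12, q=1, a=24
a_8 = 2*a_0 = 24, so the period closes here.
sqrt(153) = [12; 2, 1, 2, 2, 2, 1, 2, 24]
Period length = 8

8


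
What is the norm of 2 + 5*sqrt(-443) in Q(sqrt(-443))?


N(a + b*sqrt(d)) = a^2 - d*b^2
= (2)^2 - (-443)*(5)^2
= 4 + 11075
= 11079

11079


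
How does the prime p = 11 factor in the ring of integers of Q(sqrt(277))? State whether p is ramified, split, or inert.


K = Q(sqrt(277)). Since d mod 4 = 1, disc(K) = 277.
Check p | disc: 277 mod 11 = 2.
p does not divide disc. Compute Legendre symbol (d/p):
2^((11-1)/2) mod 11 = -1
(d/p) = -1, so p is inert: (p) stays prime with e=1, f=2, g=1.
Therefore p is inert.

inert


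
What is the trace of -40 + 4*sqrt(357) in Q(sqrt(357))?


Tr(a + b*sqrt(d)) = (a + b*sqrt(d)) + (a - b*sqrt(d)) = 2a
= 2 * (-40)
= -80

-80


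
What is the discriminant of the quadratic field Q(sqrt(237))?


For K = Q(sqrt(d)) with d squarefree: disc(K) = d if d = 1 mod 4, and disc(K) = 4d if d = 2 or 3 mod 4.
Here d = 237, and d mod 4 = 1.
d = 1 mod 4 (O_K = Z[(1+sqrt(d))/2]), so disc(K) = d = 237

237


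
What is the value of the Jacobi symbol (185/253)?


Compute (185/253) via quadratic reciprocity:
  reciprocity: (185/253) -> +(253/185)
  reduce: (68/185)
  pull out 2: (2/185) = +1  (since 185 mod 8 = 1)
  pull out 2: (2/185) = +1  (since 185 mod 8 = 1)
  reciprocity: (17/185) -> +(185/17)
  reduce: (15/17)
  reciprocity: (15/17) -> +(17/15)
  reduce: (2/15)
  pull out 2: (2/15) = +1  (since 15 mod 8 = 7)
  (1/15) = 1
Product of signs = 1

1


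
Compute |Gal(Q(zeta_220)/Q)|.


|Gal(Q(zeta_220)/Q)| = phi(220)
= 80

80


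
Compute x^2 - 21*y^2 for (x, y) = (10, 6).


x^2 - d*y^2
= 10^2 - 21*6^2
= 100 - 756
= -656

-656


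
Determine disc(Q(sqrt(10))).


For K = Q(sqrt(d)) with d squarefree: disc(K) = d if d = 1 mod 4, and disc(K) = 4d if d = 2 or 3 mod 4.
Here d = 10, and d mod 4 = 2.
d = 2 mod 4, not 1 (O_K = Z[sqrt(d)]), so disc(K) = 4d = 4 * (10) = 40

40


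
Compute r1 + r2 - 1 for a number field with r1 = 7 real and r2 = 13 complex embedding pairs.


By Dirichlet's unit theorem:
rank = r1 + r2 - 1
= 7 + 13 - 1
= 19

19


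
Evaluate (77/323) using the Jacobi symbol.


Compute (77/323) via quadratic reciprocity:
  reciprocity: (77/323) -> +(323/77)
  reduce: (15/77)
  reciprocity: (15/77) -> +(77/15)
  reduce: (2/15)
  pull out 2: (2/15) = +1  (since 15 mod 8 = 7)
  (1/15) = 1
Product of signs = 1

1


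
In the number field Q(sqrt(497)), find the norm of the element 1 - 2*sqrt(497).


N(a + b*sqrt(d)) = a^2 - d*b^2
= (1)^2 - (497)*(-2)^2
= 1 - 1988
= -1987

-1987


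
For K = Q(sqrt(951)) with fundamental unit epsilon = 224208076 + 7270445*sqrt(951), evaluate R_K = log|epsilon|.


epsilon = 224208076 + 7270445*sqrt(951)
= 4.4842e+08
R = ln(4.4842e+08)
= 19.9212

19.9212


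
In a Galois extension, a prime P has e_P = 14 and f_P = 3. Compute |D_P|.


|D_P| = e * f
= 14 * 3
= 42

42


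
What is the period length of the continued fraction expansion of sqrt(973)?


Run the CF algorithm for sqrt(973).
a_0 = floor(sqrt(973)) = 31; set m_0=0, q_0=1.
Recurrence: m' = q*a - m,  q' = (d - m'^2)/q,  a' = floor((a_0 + m')/q').
  step 1: m=31, q=12, a=5
  step 2: m=29, q=11, a=5
  step 3: m=26, q=27, a=2
  step 4: m=28, q=7, a=8
  step 5: m=28, q=27, a=2
  step 6: m=26, q=11, a=5
  step 7: m=29, q=12, a=5
  step 8: m=31, q=1, a=62
a_8 = 2*a_0 = 62, so the period closes here.
sqrt(973) = [31; 5, 5, 2, 8, 2, 5, 5, 62]
Period length = 8

8


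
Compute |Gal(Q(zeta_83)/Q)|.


|Gal(Q(zeta_83)/Q)| = phi(83)
= 82

82


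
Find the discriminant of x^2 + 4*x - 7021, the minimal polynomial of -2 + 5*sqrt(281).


The element -2 + 5*sqrt(281) has minimal polynomial:
x^2 + 4*x - 7021
Discriminant = (4)^2 - 4*(-7021)
= 16 + 28084
= 28100

28100


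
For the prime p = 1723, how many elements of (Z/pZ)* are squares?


For prime p, the number of non-zero quadratic residues is (p-1)/2.
= (1723-1)/2
= 861

861


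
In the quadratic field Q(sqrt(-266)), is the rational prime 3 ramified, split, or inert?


K = Q(sqrt(-266)). Since d mod 4 = 2, disc(K) = -1064.
Check p | disc: -1064 mod 3 = 1.
p does not divide disc. Compute Legendre symbol (d/p):
1^((3-1)/2) mod 3 = 1
(d/p) = 1, so p splits: (p) = P*P' with e=1, f=1, g=2.
Therefore p is split.

split


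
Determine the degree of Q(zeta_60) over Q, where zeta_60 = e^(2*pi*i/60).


The degree equals Euler's totient phi(60).
60 = 2^2 * 3 * 5
phi(60) = 16

16


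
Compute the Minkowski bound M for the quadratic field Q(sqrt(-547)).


d = -547, d mod 4 = 1, so disc(K) = d = -547; |disc(K)| = 547
Imaginary quadratic field, so n = 2, s = r2 = 1, r1 = 0
M = (n!/n^n) * (4/pi)^s * sqrt(|disc(K)|) = (2!/2^2) * (4/pi)^1 * sqrt(547)
= 0.5 * 1.273240 * 23.388031
= 14.8893

14.8893


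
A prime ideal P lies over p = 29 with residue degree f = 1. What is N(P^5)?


N(P^a) = p^(a*f)
= 29^(5*1)
= 29^5
= 20511149

20511149


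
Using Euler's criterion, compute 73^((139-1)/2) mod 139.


p = 139 is prime and the exponent is (p-1)/2 = 69, so by Euler's criterion 73^69 = (73/139) = +1 or -1 mod 139.
Compute by square-and-multiply:
  69 = 64 + 4 + 1 (binary 1000101)
  Repeated squaring mod 139: 73^1 = 73, 73^2 = 47, 73^4 = 124, 73^8 = 86, 73^16 = 29, 73^32 = 7, 73^64 = 49
  73^69 = 73^64 * 73^4 * 73^1 = 49 * 124 * 73 mod 139
    49 * 124 = 6076 = 99 mod 139
    99 * 73 = 7227 = 138 mod 139
  73^69 = 138 mod 139
Result 138 = p - 1 = -1 mod 139: 73 is a quadratic non-residue mod 139. As a residue in [0, p-1] the value is 138.
73^69 mod 139 = 138

138


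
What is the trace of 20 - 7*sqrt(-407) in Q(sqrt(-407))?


Tr(a + b*sqrt(d)) = (a + b*sqrt(d)) + (a - b*sqrt(d)) = 2a
= 2 * (20)
= 40

40


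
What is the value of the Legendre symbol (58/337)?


p = 337 is prime, so compute (58/337) with the reciprocity algorithm (Jacobi-symbol steps: pull out 2s via (2/n), flip via reciprocity, reduce):
  pull out 2: (2/337) = +1  (since 337 mod 8 = 1)
  reciprocity: (29/337) -> +(337/29)
  reduce: (18/29)
  pull out 2: (2/29) = -1  (since 29 mod 8 = 5)
  reciprocity: (9/29) -> +(29/9)
  reduce: (2/9)
  pull out 2: (2/9) = +1  (since 9 mod 8 = 1)
  (1/9) = 1
Product of signs = -1
(58/337) = -1

-1


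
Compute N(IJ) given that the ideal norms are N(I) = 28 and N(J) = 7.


N(IJ) = N(I) * N(J)
= 28 * 7
= 196

196


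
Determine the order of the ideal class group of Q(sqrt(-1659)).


K = Q(sqrt(-1659)). d mod 4 = 1, so D = disc(K) = d = -1659
h(K) equals the number of primitive reduced positive-definite forms (a, b, c) = a*x^2 + b*x*y + c*y^2 with b^2 - 4ac = D,
where reduced means |b| <= a <= c, with b >= 0 whenever |b| = a or a = c, and primitive means gcd(a, b, c) = 1.
Reduced forces 3a^2 <= |D| = 1659, so 1 <= a <= 23; b must have the parity of D, and c = (b^2 - D)/(4a) must be an integer >= a.
Enumerate a = 1..23, b in [-a, a]:
  a=1: (1, 1, 415)  [1]
  a=2: none
  a=3: (3, 3, 139)  [1]
  a=4: none
  a=5: (5, -1, 83), (5, 1, 83)  [2]
  a=6: none
  a=7: (7, 7, 61)  [1]
  a=8..14: none
  a=15: (15, -9, 29), (15, 9, 29)  [2]
  a=16..20: none
  a=21: (21, 21, 25)  [1]
  a=22..23: none
Total reduced forms: 1 + 1 + 2 + 1 + 2 + 1 = 8
h = 8

8


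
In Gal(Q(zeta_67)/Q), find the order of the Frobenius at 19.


The Frobenius at p in Gal(Q(zeta_n)/Q) = (Z/nZ)* is the class of p, so its order is ord_67(19), the smallest k >= 1 with 19^k = 1 mod 67.
n = 67 = 67, phi(67) = 66; the order divides phi(n).
Divisors of 66: 1, 2, 3, 6, 11, 22, 33, 66
Repeated squaring mod 67: 19^1 = 19, 19^2 = 26, 19^4 = 6, 19^8 = 36, 19^16 = 23, 19^32 = 60, 19^64 = 49
Test divisors in increasing order:
  k=1: 19^1 = 19 mod 67
  k=2: 19^2 = 26 mod 67
  k=3: 19^3 = 26 * 19 = 25 mod 67
  k=6: 19^6 = 6 * 26 = 22 mod 67
  k=11: 19^11 = 36 * 26 * 19 = 29 mod 67
  k=22: 19^22 = 23 * 6 * 26 = 37 mod 67
  k=33: 19^33 = 60 * 19 = 1 mod 67  <- first divisor giving 1
Order = 33

33


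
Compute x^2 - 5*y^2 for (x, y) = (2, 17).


x^2 - d*y^2
= 2^2 - 5*17^2
= 4 - 1445
= -1441

-1441


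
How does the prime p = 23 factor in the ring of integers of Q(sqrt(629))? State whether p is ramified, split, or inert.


K = Q(sqrt(629)). Since d mod 4 = 1, disc(K) = 629.
Check p | disc: 629 mod 23 = 8.
p does not divide disc. Compute Legendre symbol (d/p):
8^((23-1)/2) mod 23 = 1
(d/p) = 1, so p splits: (p) = P*P' with e=1, f=1, g=2.
Therefore p is split.

split


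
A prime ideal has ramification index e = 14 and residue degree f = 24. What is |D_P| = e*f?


|D_P| = e * f
= 14 * 24
= 336

336


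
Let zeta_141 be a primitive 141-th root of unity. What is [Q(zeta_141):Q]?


The degree equals Euler's totient phi(141).
141 = 3 * 47
phi(141) = 92

92


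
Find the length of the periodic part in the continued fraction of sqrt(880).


Run the CF algorithm for sqrt(880).
a_0 = floor(sqrt(880)) = 29; set m_0=0, q_0=1.
Recurrence: m' = q*a - m,  q' = (d - m'^2)/q,  a' = floor((a_0 + m')/q').
  step 1: m=29, q=39, a=1
  step 2: m=10, q=20, a=1
  step 3: m=10, q=39, a=1
  step 4: m=29, q=1, a=58
a_4 = 2*a_0 = 58, so the period closes here.
sqrt(880) = [29; 1, 1, 1, 58]
Period length = 4

4


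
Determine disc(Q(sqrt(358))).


For K = Q(sqrt(d)) with d squarefree: disc(K) = d if d = 1 mod 4, and disc(K) = 4d if d = 2 or 3 mod 4.
Here d = 358, and d mod 4 = 2.
d = 2 mod 4, not 1 (O_K = Z[sqrt(d)]), so disc(K) = 4d = 4 * (358) = 1432

1432


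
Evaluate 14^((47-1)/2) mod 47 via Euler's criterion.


p = 47 is prime and the exponent is (p-1)/2 = 23, so by Euler's criterion 14^23 = (14/47) = +1 or -1 mod 47.
Compute by square-and-multiply:
  23 = 16 + 4 + 2 + 1 (binary 10111)
  Repeated squaring mod 47: 14^1 = 14, 14^2 = 8, 14^4 = 17, 14^8 = 7, 14^16 = 2
  14^23 = 14^16 * 14^4 * 14^2 * 14^1 = 2 * 17 * 8 * 14 mod 47
    2 * 17 = 34 = 34 mod 47
    34 * 8 = 272 = 37 mod 47
    37 * 14 = 518 = 1 mod 47
  14^23 = 1 mod 47
Result 1: 14 is a quadratic residue mod 47.
14^23 mod 47 = 1

1


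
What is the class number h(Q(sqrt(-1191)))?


K = Q(sqrt(-1191)). d mod 4 = 1, so D = disc(K) = d = -1191
h(K) equals the number of primitive reduced positive-definite forms (a, b, c) = a*x^2 + b*x*y + c*y^2 with b^2 - 4ac = D,
where reduced means |b| <= a <= c, with b >= 0 whenever |b| = a or a = c, and primitive means gcd(a, b, c) = 1.
Reduced forces 3a^2 <= |D| = 1191, so 1 <= a <= 19; b must have the parity of D, and c = (b^2 - D)/(4a) must be an integer >= a.
Enumerate a = 1..19, b in [-a, a]:
  a=1: (1, 1, 298)  [1]
  a=2: (2, -1, 149), (2, 1, 149)  [2]
  a=3: (3, 3, 100)  [1]
  a=4: (4, -3, 75), (4, 3, 75)  [2]
  a=5: (5, -3, 60), (5, 3, 60)  [2]
  a=6: (6, -3, 50), (6, 3, 50)  [2]
  a=7: none
  a=8: (8, -5, 38), (8, 5, 38)  [2]
  a=9: none
  a=10: (10, -7, 31), (10, -3, 30), (10, 3, 30), (10, 7, 31)  [4]
  a=11: none
  a=12: (12, -3, 25), (12, 3, 25)  [2]
  a=13..14: none
  a=15: (15, -3, 20), (15, 3, 20)  [2]
  a=16: (16, -5, 19), (16, 5, 19)  [2]
  a=17: (17, -13, 20), (17, 13, 20)  [2]
  a=18..19: none
Total reduced forms: 1 + 2 + 1 + 2 + 2 + 2 + 2 + 4 + 2 + 2 + 2 + 2 = 24
h = 24

24


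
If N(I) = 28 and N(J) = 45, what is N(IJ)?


N(IJ) = N(I) * N(J)
= 28 * 45
= 1260

1260


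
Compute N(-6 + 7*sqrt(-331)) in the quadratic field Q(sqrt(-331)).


N(a + b*sqrt(d)) = a^2 - d*b^2
= (-6)^2 - (-331)*(7)^2
= 36 + 16219
= 16255

16255


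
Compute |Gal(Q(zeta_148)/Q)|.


|Gal(Q(zeta_148)/Q)| = phi(148)
= 72

72


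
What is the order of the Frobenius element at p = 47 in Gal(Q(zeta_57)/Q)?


The Frobenius at p in Gal(Q(zeta_n)/Q) = (Z/nZ)* is the class of p, so its order is ord_57(47), the smallest k >= 1 with 47^k = 1 mod 57.
n = 57 = 3 * 19, phi(57) = 36; the order divides phi(n).
Divisors of 36: 1, 2, 3, 4, 6, 9, 12, 18, 36
Repeated squaring mod 57: 47^1 = 47, 47^2 = 43, 47^4 = 25, 47^8 = 55, 47^16 = 4, 47^32 = 16
Test divisors in increasing order:
  k=1: 47^1 = 47 mod 57
  k=2: 47^2 = 43 mod 57
  k=3: 47^3 = 43 * 47 = 26 mod 57
  k=4: 47^4 = 25 mod 57
  k=6: 47^6 = 25 * 43 = 49 mod 57
  k=9: 47^9 = 55 * 47 = 20 mod 57
  k=12: 47^12 = 55 * 25 = 7 mod 57
  k=18: 47^18 = 4 * 43 = 1 mod 57  <- first divisor giving 1
Order = 18

18


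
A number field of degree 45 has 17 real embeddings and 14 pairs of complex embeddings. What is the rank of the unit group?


By Dirichlet's unit theorem:
rank = r1 + r2 - 1
= 17 + 14 - 1
= 30

30


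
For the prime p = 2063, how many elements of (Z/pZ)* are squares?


For prime p, the number of non-zero quadratic residues is (p-1)/2.
= (2063-1)/2
= 1031

1031


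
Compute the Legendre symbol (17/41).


p = 41 is prime, so compute (17/41) with the reciprocity algorithm (Jacobi-symbol steps: pull out 2s via (2/n), flip via reciprocity, reduce):
  reciprocity: (17/41) -> +(41/17)
  reduce: (7/17)
  reciprocity: (7/17) -> +(17/7)
  reduce: (3/7)
  reciprocity: (3/7) -> -(7/3)
  reduce: (1/3)
  (1/3) = 1
Product of signs = -1
(17/41) = -1

-1


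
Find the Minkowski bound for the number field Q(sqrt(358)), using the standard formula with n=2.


d = 358, d mod 4 = 2, so disc(K) = 4d = 1432; |disc(K)| = 1432
Real quadratic field, so n = 2, s = r2 = 0, r1 = 2
M = (n!/n^n) * (4/pi)^s * sqrt(|disc(K)|) = (2!/2^2) * (4/pi)^0 * sqrt(1432)
= 0.5 * 1.000000 * 37.841776
= 18.9209

18.9209


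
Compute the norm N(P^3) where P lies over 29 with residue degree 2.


N(P^a) = p^(a*f)
= 29^(3*2)
= 29^6
= 594823321

594823321


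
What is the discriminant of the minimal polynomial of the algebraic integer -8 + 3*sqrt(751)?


The element -8 + 3*sqrt(751) has minimal polynomial:
x^2 + 16*x - 6695
Discriminant = (16)^2 - 4*(-6695)
= 256 + 26780
= 27036

27036


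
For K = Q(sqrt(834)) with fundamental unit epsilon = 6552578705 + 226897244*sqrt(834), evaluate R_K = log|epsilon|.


epsilon = 6552578705 + 226897244*sqrt(834)
= 1.3105e+10
R = ln(1.3105e+10)
= 23.2963

23.2963


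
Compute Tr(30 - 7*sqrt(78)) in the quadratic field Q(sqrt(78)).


Tr(a + b*sqrt(d)) = (a + b*sqrt(d)) + (a - b*sqrt(d)) = 2a
= 2 * (30)
= 60

60


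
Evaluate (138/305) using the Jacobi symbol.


Compute (138/305) via quadratic reciprocity:
  pull out 2: (2/305) = +1  (since 305 mod 8 = 1)
  reciprocity: (69/305) -> +(305/69)
  reduce: (29/69)
  reciprocity: (29/69) -> +(69/29)
  reduce: (11/29)
  reciprocity: (11/29) -> +(29/11)
  reduce: (7/11)
  reciprocity: (7/11) -> -(11/7)
  reduce: (4/7)
  pull out 2: (2/7) = +1  (since 7 mod 8 = 7)
  pull out 2: (2/7) = +1  (since 7 mod 8 = 7)
  (1/7) = 1
Product of signs = -1

-1


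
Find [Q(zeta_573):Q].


The degree equals Euler's totient phi(573).
573 = 3 * 191
phi(573) = 380

380


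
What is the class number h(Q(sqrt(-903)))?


K = Q(sqrt(-903)). d mod 4 = 1, so D = disc(K) = d = -903
h(K) equals the number of primitive reduced positive-definite forms (a, b, c) = a*x^2 + b*x*y + c*y^2 with b^2 - 4ac = D,
where reduced means |b| <= a <= c, with b >= 0 whenever |b| = a or a = c, and primitive means gcd(a, b, c) = 1.
Reduced forces 3a^2 <= |D| = 903, so 1 <= a <= 17; b must have the parity of D, and c = (b^2 - D)/(4a) must be an integer >= a.
Enumerate a = 1..17, b in [-a, a]:
  a=1: (1, 1, 226)  [1]
  a=2: (2, -1, 113), (2, 1, 113)  [2]
  a=3: (3, 3, 76)  [1]
  a=4: (4, -3, 57), (4, 3, 57)  [2]
  a=5: none
  a=6: (6, -3, 38), (6, 3, 38)  [2]
  a=7: (7, 7, 34)  [1]
  a=8: (8, -5, 29), (8, 5, 29)  [2]
  a=9..11: none
  a=12: (12, -3, 19), (12, 3, 19)  [2]
  a=13: none
  a=14: (14, -7, 17), (14, 7, 17)  [2]
  a=15: none
  a=16: (16, 11, 16)  [1]
  a=17: none
Total reduced forms: 1 + 2 + 1 + 2 + 2 + 1 + 2 + 2 + 2 + 1 = 16
h = 16

16


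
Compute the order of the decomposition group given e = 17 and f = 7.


|D_P| = e * f
= 17 * 7
= 119

119


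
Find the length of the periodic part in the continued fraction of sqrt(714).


Run the CF algorithm for sqrt(714).
a_0 = floor(sqrt(714)) = 26; set m_0=0, q_0=1.
Recurrence: m' = q*a - m,  q' = (d - m'^2)/q,  a' = floor((a_0 + m')/q').
  step 1: m=26, q=38, a=1
  step 2: m=12, q=15, a=2
  step 3: m=18, q=26, a=1
  step 4: m=8, q=25, a=1
  step 5: m=17, q=17, a=2
  step 6: m=17, q=25, a=1
  step 7: m=8, q=26, a=1
  step 8: m=18, q=15, a=2
  step 9: m=12, q=38, a=1
  step 10: m=26, q=1, a=52
a_10 = 2*a_0 = 52, so the period closes here.
sqrt(714) = [26; 1, 2, 1, 1, 2, 1, 1, 2, 1, 52]
Period length = 10

10


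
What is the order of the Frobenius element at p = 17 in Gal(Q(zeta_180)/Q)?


The Frobenius at p in Gal(Q(zeta_n)/Q) = (Z/nZ)* is the class of p, so its order is ord_180(17), the smallest k >= 1 with 17^k = 1 mod 180.
n = 180 = 2^2 * 3^2 * 5, phi(180) = 48; the order divides phi(n).
Divisors of 48: 1, 2, 3, 4, 6, 8, 12, 16, 24, 48
Repeated squaring mod 180: 17^1 = 17, 17^2 = 109, 17^4 = 1, 17^8 = 1, 17^16 = 1, 17^32 = 1
Test divisors in increasing order:
  k=1: 17^1 = 17 mod 180
  k=2: 17^2 = 109 mod 180
  k=3: 17^3 = 109 * 17 = 53 mod 180
  k=4: 17^4 = 1 mod 180  <- first divisor giving 1
Order = 4

4


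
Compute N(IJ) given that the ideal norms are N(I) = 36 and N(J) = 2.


N(IJ) = N(I) * N(J)
= 36 * 2
= 72

72


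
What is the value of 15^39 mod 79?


p = 79 is prime and the exponent is (p-1)/2 = 39, so by Euler's criterion 15^39 = (15/79) = +1 or -1 mod 79.
Compute by square-and-multiply:
  39 = 32 + 4 + 2 + 1 (binary 100111)
  Repeated squaring mod 79: 15^1 = 15, 15^2 = 67, 15^4 = 65, 15^8 = 38, 15^16 = 22, 15^32 = 10
  15^39 = 15^32 * 15^4 * 15^2 * 15^1 = 10 * 65 * 67 * 15 mod 79
    10 * 65 = 650 = 18 mod 79
    18 * 67 = 1206 = 21 mod 79
    21 * 15 = 315 = 78 mod 79
  15^39 = 78 mod 79
Result 78 = p - 1 = -1 mod 79: 15 is a quadratic non-residue mod 79. As a residue in [0, p-1] the value is 78.
15^39 mod 79 = 78

78


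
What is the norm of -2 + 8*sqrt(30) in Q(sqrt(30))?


N(a + b*sqrt(d)) = a^2 - d*b^2
= (-2)^2 - (30)*(8)^2
= 4 - 1920
= -1916

-1916


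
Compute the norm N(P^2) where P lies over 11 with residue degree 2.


N(P^a) = p^(a*f)
= 11^(2*2)
= 11^4
= 14641

14641


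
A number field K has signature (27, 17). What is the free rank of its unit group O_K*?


By Dirichlet's unit theorem:
rank = r1 + r2 - 1
= 27 + 17 - 1
= 43

43


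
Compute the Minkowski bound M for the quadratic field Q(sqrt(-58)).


d = -58, d mod 4 = 2, so disc(K) = 4d = -232; |disc(K)| = 232
Imaginary quadratic field, so n = 2, s = r2 = 1, r1 = 0
M = (n!/n^n) * (4/pi)^s * sqrt(|disc(K)|) = (2!/2^2) * (4/pi)^1 * sqrt(232)
= 0.5 * 1.273240 * 15.231546
= 9.6967

9.6967


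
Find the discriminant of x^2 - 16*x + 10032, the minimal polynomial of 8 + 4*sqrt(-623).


The element 8 + 4*sqrt(-623) has minimal polynomial:
x^2 - 16*x + 10032
Discriminant = (-16)^2 - 4*(10032)
= 256 - 40128
= -39872

-39872


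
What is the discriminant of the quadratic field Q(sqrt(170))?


For K = Q(sqrt(d)) with d squarefree: disc(K) = d if d = 1 mod 4, and disc(K) = 4d if d = 2 or 3 mod 4.
Here d = 170, and d mod 4 = 2.
d = 2 mod 4, not 1 (O_K = Z[sqrt(d)]), so disc(K) = 4d = 4 * (170) = 680

680


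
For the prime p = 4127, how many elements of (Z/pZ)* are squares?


For prime p, the number of non-zero quadratic residues is (p-1)/2.
= (4127-1)/2
= 2063

2063


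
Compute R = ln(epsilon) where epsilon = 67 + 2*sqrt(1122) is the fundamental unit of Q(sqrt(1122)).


epsilon = 67 + 2*sqrt(1122)
= 133.9925
R = ln(133.9925)
= 4.8978

4.8978


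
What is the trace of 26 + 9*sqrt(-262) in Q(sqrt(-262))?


Tr(a + b*sqrt(d)) = (a + b*sqrt(d)) + (a - b*sqrt(d)) = 2a
= 2 * (26)
= 52

52


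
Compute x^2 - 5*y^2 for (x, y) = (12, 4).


x^2 - d*y^2
= 12^2 - 5*4^2
= 144 - 80
= 64

64


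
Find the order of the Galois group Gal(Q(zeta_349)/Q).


|Gal(Q(zeta_349)/Q)| = phi(349)
= 348

348


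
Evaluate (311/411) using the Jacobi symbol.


Compute (311/411) via quadratic reciprocity:
  reciprocity: (311/411) -> -(411/311)
  reduce: (100/311)
  pull out 2: (2/311) = +1  (since 311 mod 8 = 7)
  pull out 2: (2/311) = +1  (since 311 mod 8 = 7)
  reciprocity: (25/311) -> +(311/25)
  reduce: (11/25)
  reciprocity: (11/25) -> +(25/11)
  reduce: (3/11)
  reciprocity: (3/11) -> -(11/3)
  reduce: (2/3)
  pull out 2: (2/3) = -1  (since 3 mod 8 = 3)
  (1/3) = 1
Product of signs = -1

-1


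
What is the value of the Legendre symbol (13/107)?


p = 107 is prime, so compute (13/107) with the reciprocity algorithm (Jacobi-symbol steps: pull out 2s via (2/n), flip via reciprocity, reduce):
  reciprocity: (13/107) -> +(107/13)
  reduce: (3/13)
  reciprocity: (3/13) -> +(13/3)
  reduce: (1/3)
  (1/3) = 1
Product of signs = 1
(13/107) = 1

1


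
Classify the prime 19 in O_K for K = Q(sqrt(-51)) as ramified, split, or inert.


K = Q(sqrt(-51)). Since d mod 4 = 1, disc(K) = -51.
Check p | disc: -51 mod 19 = 6.
p does not divide disc. Compute Legendre symbol (d/p):
6^((19-1)/2) mod 19 = 1
(d/p) = 1, so p splits: (p) = P*P' with e=1, f=1, g=2.
Therefore p is split.

split


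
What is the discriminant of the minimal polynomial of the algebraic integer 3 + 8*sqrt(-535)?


The element 3 + 8*sqrt(-535) has minimal polynomial:
x^2 - 6*x + 34249
Discriminant = (-6)^2 - 4*(34249)
= 36 - 136996
= -136960

-136960


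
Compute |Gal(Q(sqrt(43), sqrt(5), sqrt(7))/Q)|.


The 3 square roots of distinct primes are multiplicatively independent over Q,
so [K:Q] = 2^3 and Gal(K/Q) is isomorphic to (Z/2Z)^3.
|Gal| = 2^3 = 8

8


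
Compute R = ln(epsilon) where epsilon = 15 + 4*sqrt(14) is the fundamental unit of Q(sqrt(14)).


epsilon = 15 + 4*sqrt(14)
= 29.9666
R = ln(29.9666)
= 3.4001

3.4001


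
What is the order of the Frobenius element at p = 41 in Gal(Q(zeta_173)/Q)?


The Frobenius at p in Gal(Q(zeta_n)/Q) = (Z/nZ)* is the class of p, so its order is ord_173(41), the smallest k >= 1 with 41^k = 1 mod 173.
n = 173 = 173, phi(173) = 172; the order divides phi(n).
Divisors of 172: 1, 2, 4, 43, 86, 172
Repeated squaring mod 173: 41^1 = 41, 41^2 = 124, 41^4 = 152, 41^8 = 95, 41^16 = 29, 41^32 = 149, 41^64 = 57, 41^128 = 135
Test divisors in increasing order:
  k=1: 41^1 = 41 mod 173
  k=2: 41^2 = 124 mod 173
  k=4: 41^4 = 152 mod 173
  k=43: 41^43 = 149 * 95 * 124 * 41 = 172 mod 173
  k=86: 41^86 = 57 * 29 * 152 * 124 = 1 mod 173  <- first divisor giving 1
Order = 86

86


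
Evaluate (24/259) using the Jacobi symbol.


Compute (24/259) via quadratic reciprocity:
  pull out 2: (2/259) = -1  (since 259 mod 8 = 3)
  pull out 2: (2/259) = -1  (since 259 mod 8 = 3)
  pull out 2: (2/259) = -1  (since 259 mod 8 = 3)
  reciprocity: (3/259) -> -(259/3)
  reduce: (1/3)
  (1/3) = 1
Product of signs = 1

1


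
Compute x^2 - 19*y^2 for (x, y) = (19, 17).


x^2 - d*y^2
= 19^2 - 19*17^2
= 361 - 5491
= -5130

-5130


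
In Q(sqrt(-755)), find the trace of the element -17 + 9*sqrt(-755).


Tr(a + b*sqrt(d)) = (a + b*sqrt(d)) + (a - b*sqrt(d)) = 2a
= 2 * (-17)
= -34

-34


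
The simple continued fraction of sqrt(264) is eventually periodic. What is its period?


Run the CF algorithm for sqrt(264).
a_0 = floor(sqrt(264)) = 16; set m_0=0, q_0=1.
Recurrence: m' = q*a - m,  q' = (d - m'^2)/q,  a' = floor((a_0 + m')/q').
  step 1: m=16, q=8, a=4
  step 2: m=16, q=1, a=32
a_2 = 2*a_0 = 32, so the period closes here.
sqrt(264) = [16; 4, 32]
Period length = 2

2


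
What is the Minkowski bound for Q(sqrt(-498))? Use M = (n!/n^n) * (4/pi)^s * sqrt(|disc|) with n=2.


d = -498, d mod 4 = 2, so disc(K) = 4d = -1992; |disc(K)| = 1992
Imaginary quadratic field, so n = 2, s = r2 = 1, r1 = 0
M = (n!/n^n) * (4/pi)^s * sqrt(|disc(K)|) = (2!/2^2) * (4/pi)^1 * sqrt(1992)
= 0.5 * 1.273240 * 44.631827
= 28.4135

28.4135


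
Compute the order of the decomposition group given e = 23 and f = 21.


|D_P| = e * f
= 23 * 21
= 483

483


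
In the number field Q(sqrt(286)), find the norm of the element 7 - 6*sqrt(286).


N(a + b*sqrt(d)) = a^2 - d*b^2
= (7)^2 - (286)*(-6)^2
= 49 - 10296
= -10247

-10247


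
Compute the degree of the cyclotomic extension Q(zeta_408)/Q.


The degree equals Euler's totient phi(408).
408 = 2^3 * 3 * 17
phi(408) = 128

128


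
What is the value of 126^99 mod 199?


p = 199 is prime and the exponent is (p-1)/2 = 99, so by Euler's criterion 126^99 = (126/199) = +1 or -1 mod 199.
Compute by square-and-multiply:
  99 = 64 + 32 + 2 + 1 (binary 1100011)
  Repeated squaring mod 199: 126^1 = 126, 126^2 = 155, 126^4 = 145, 126^8 = 130, 126^16 = 184, 126^32 = 26, 126^64 = 79
  126^99 = 126^64 * 126^32 * 126^2 * 126^1 = 79 * 26 * 155 * 126 mod 199
    79 * 26 = 2054 = 64 mod 199
    64 * 155 = 9920 = 169 mod 199
    169 * 126 = 21294 = 1 mod 199
  126^99 = 1 mod 199
Result 1: 126 is a quadratic residue mod 199.
126^99 mod 199 = 1

1


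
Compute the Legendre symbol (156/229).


p = 229 is prime, so compute (156/229) with the reciprocity algorithm (Jacobi-symbol steps: pull out 2s via (2/n), flip via reciprocity, reduce):
  pull out 2: (2/229) = -1  (since 229 mod 8 = 5)
  pull out 2: (2/229) = -1  (since 229 mod 8 = 5)
  reciprocity: (39/229) -> +(229/39)
  reduce: (34/39)
  pull out 2: (2/39) = +1  (since 39 mod 8 = 7)
  reciprocity: (17/39) -> +(39/17)
  reduce: (5/17)
  reciprocity: (5/17) -> +(17/5)
  reduce: (2/5)
  pull out 2: (2/5) = -1  (since 5 mod 8 = 5)
  (1/5) = 1
Product of signs = -1
(156/229) = -1

-1


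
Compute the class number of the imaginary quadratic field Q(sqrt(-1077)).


K = Q(sqrt(-1077)). d mod 4 = 3, so D = disc(K) = 4d = -4308
h(K) equals the number of primitive reduced positive-definite forms (a, b, c) = a*x^2 + b*x*y + c*y^2 with b^2 - 4ac = D,
where reduced means |b| <= a <= c, with b >= 0 whenever |b| = a or a = c, and primitive means gcd(a, b, c) = 1.
Reduced forces 3a^2 <= |D| = 4308, so 1 <= a <= 37; b must have the parity of D, and c = (b^2 - D)/(4a) must be an integer >= a.
Enumerate a = 1..37, b in [-a, a]:
  a=1: (1, 0, 1077)  [1]
  a=2: (2, 2, 539)  [1]
  a=3: (3, 0, 359)  [1]
  a=4..5: none
  a=6: (6, 6, 181)  [1]
  a=7: (7, -2, 154), (7, 2, 154)  [2]
  a=8..10: none
  a=11: (11, -2, 98), (11, 2, 98)  [2]
  a=12..13: none
  a=14: (14, -2, 77), (14, 2, 77)  [2]
  a=15..18: none
  a=19: (19, -10, 58), (19, 10, 58)  [2]
  a=20: none
  a=21: (21, -12, 53), (21, 12, 53)  [2]
  a=22: (22, -2, 49), (22, 2, 49)  [2]
  a=23: (23, -4, 47), (23, 4, 47)  [2]
  a=24..28: none
  a=29: (29, -10, 38), (29, 10, 38)  [2]
  a=30: none
  a=31: (31, -30, 42), (31, 30, 42)  [2]
  a=32: none
  a=33: (33, -24, 37), (33, 24, 37)  [2]
  a=34..37: none
Total reduced forms: 1 + 1 + 1 + 1 + 2 + 2 + 2 + 2 + 2 + 2 + 2 + 2 + 2 + 2 = 24
h = 24

24


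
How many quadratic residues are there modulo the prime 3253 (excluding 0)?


For prime p, the number of non-zero quadratic residues is (p-1)/2.
= (3253-1)/2
= 1626

1626


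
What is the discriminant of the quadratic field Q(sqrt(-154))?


For K = Q(sqrt(d)) with d squarefree: disc(K) = d if d = 1 mod 4, and disc(K) = 4d if d = 2 or 3 mod 4.
Here d = -154, and d mod 4 = 2.
d = 2 mod 4, not 1 (O_K = Z[sqrt(d)]), so disc(K) = 4d = 4 * (-154) = -616

-616


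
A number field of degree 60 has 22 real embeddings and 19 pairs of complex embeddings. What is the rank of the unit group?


By Dirichlet's unit theorem:
rank = r1 + r2 - 1
= 22 + 19 - 1
= 40

40


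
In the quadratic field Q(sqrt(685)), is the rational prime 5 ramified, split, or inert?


K = Q(sqrt(685)). Since d mod 4 = 1, disc(K) = 685.
Check p | disc: 685 mod 5 = 0.
p divides disc, so p ramifies: (p) = P^2 with e=2, f=1, g=1.
Therefore p is ramified.

ramified


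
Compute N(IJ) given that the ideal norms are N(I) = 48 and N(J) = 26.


N(IJ) = N(I) * N(J)
= 48 * 26
= 1248

1248


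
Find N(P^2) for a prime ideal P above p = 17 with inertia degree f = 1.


N(P^a) = p^(a*f)
= 17^(2*1)
= 17^2
= 289

289


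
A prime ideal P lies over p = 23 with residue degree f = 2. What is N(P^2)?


N(P^a) = p^(a*f)
= 23^(2*2)
= 23^4
= 279841

279841


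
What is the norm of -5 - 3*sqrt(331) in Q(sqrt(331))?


N(a + b*sqrt(d)) = a^2 - d*b^2
= (-5)^2 - (331)*(-3)^2
= 25 - 2979
= -2954

-2954


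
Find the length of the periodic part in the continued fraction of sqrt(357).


Run the CF algorithm for sqrt(357).
a_0 = floor(sqrt(357)) = 18; set m_0=0, q_0=1.
Recurrence: m' = q*a - m,  q' = (d - m'^2)/q,  a' = floor((a_0 + m')/q').
  step 1: m=18, q=33, a=1
  step 2: m=15, q=4, a=8
  step 3: m=17, q=17, a=2
  step 4: m=17, q=4, a=8
  step 5: m=15, q=33, a=1
  step 6: m=18, q=1, a=36
a_6 = 2*a_0 = 36, so the period closes here.
sqrt(357) = [18; 1, 8, 2, 8, 1, 36]
Period length = 6

6


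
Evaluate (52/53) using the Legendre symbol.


p = 53 is prime, so compute (52/53) with the reciprocity algorithm (Jacobi-symbol steps: pull out 2s via (2/n), flip via reciprocity, reduce):
  pull out 2: (2/53) = -1  (since 53 mod 8 = 5)
  pull out 2: (2/53) = -1  (since 53 mod 8 = 5)
  reciprocity: (13/53) -> +(53/13)
  reduce: (1/13)
  (1/13) = 1
Product of signs = 1
(52/53) = 1

1


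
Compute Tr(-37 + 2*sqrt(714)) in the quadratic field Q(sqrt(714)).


Tr(a + b*sqrt(d)) = (a + b*sqrt(d)) + (a - b*sqrt(d)) = 2a
= 2 * (-37)
= -74

-74


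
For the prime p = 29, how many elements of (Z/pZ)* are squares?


For prime p, the number of non-zero quadratic residues is (p-1)/2.
= (29-1)/2
= 14

14


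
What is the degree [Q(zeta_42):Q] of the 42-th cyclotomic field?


The degree equals Euler's totient phi(42).
42 = 2 * 3 * 7
phi(42) = 12

12


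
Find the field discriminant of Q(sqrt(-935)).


For K = Q(sqrt(d)) with d squarefree: disc(K) = d if d = 1 mod 4, and disc(K) = 4d if d = 2 or 3 mod 4.
Here d = -935, and d mod 4 = 1.
d = 1 mod 4 (O_K = Z[(1+sqrt(d))/2]), so disc(K) = d = -935

-935


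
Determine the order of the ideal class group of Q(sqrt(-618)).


K = Q(sqrt(-618)). d mod 4 = 2, so D = disc(K) = 4d = -2472
h(K) equals the number of primitive reduced positive-definite forms (a, b, c) = a*x^2 + b*x*y + c*y^2 with b^2 - 4ac = D,
where reduced means |b| <= a <= c, with b >= 0 whenever |b| = a or a = c, and primitive means gcd(a, b, c) = 1.
Reduced forces 3a^2 <= |D| = 2472, so 1 <= a <= 28; b must have the parity of D, and c = (b^2 - D)/(4a) must be an integer >= a.
Enumerate a = 1..28, b in [-a, a]:
  a=1: (1, 0, 618)  [1]
  a=2: (2, 0, 309)  [1]
  a=3: (3, 0, 206)  [1]
  a=4..5: none
  a=6: (6, 0, 103)  [1]
  a=7..10: none
  a=11: (11, -6, 57), (11, 6, 57)  [2]
  a=12..18: none
  a=19: (19, -6, 33), (19, 6, 33)  [2]
  a=20..21: none
  a=22: (22, -16, 31), (22, 16, 31)  [2]
  a=23: (23, -14, 29), (23, 14, 29)  [2]
  a=24..28: none
Total reduced forms: 1 + 1 + 1 + 1 + 2 + 2 + 2 + 2 = 12
h = 12

12


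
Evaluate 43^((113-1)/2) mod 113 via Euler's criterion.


p = 113 is prime and the exponent is (p-1)/2 = 56, so by Euler's criterion 43^56 = (43/113) = +1 or -1 mod 113.
Compute by square-and-multiply:
  56 = 32 + 16 + 8 (binary 111000)
  Repeated squaring mod 113: 43^1 = 43, 43^2 = 41, 43^4 = 99, 43^8 = 83, 43^16 = 109, 43^32 = 16
  43^56 = 43^32 * 43^16 * 43^8 = 16 * 109 * 83 mod 113
    16 * 109 = 1744 = 49 mod 113
    49 * 83 = 4067 = 112 mod 113
  43^56 = 112 mod 113
Result 112 = p - 1 = -1 mod 113: 43 is a quadratic non-residue mod 113. As a residue in [0, p-1] the value is 112.
43^56 mod 113 = 112

112


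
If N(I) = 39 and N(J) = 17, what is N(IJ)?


N(IJ) = N(I) * N(J)
= 39 * 17
= 663

663


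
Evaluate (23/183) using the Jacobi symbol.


Compute (23/183) via quadratic reciprocity:
  reciprocity: (23/183) -> -(183/23)
  reduce: (22/23)
  pull out 2: (2/23) = +1  (since 23 mod 8 = 7)
  reciprocity: (11/23) -> -(23/11)
  reduce: (1/11)
  (1/11) = 1
Product of signs = 1

1


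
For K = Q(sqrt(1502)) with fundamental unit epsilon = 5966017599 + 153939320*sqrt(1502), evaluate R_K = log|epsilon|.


epsilon = 5966017599 + 153939320*sqrt(1502)
= 1.1932e+10
R = ln(1.1932e+10)
= 23.2025

23.2025


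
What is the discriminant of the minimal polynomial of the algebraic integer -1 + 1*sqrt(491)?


The element -1 + 1*sqrt(491) has minimal polynomial:
x^2 + 2*x - 490
Discriminant = (2)^2 - 4*(-490)
= 4 + 1960
= 1964

1964


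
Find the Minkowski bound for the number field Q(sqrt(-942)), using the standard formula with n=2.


d = -942, d mod 4 = 2, so disc(K) = 4d = -3768; |disc(K)| = 3768
Imaginary quadratic field, so n = 2, s = r2 = 1, r1 = 0
M = (n!/n^n) * (4/pi)^s * sqrt(|disc(K)|) = (2!/2^2) * (4/pi)^1 * sqrt(3768)
= 0.5 * 1.273240 * 61.384037
= 39.0783

39.0783


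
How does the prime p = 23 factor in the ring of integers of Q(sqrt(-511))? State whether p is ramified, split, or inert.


K = Q(sqrt(-511)). Since d mod 4 = 1, disc(K) = -511.
Check p | disc: -511 mod 23 = 18.
p does not divide disc. Compute Legendre symbol (d/p):
18^((23-1)/2) mod 23 = 1
(d/p) = 1, so p splits: (p) = P*P' with e=1, f=1, g=2.
Therefore p is split.

split


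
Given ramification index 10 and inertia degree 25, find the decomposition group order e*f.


|D_P| = e * f
= 10 * 25
= 250

250


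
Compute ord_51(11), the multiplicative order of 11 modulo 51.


We want ord_51(11), the smallest k >= 1 with 11^k = 1 mod 51.
n = 51 = 3 * 17, phi(51) = 32; the order divides phi(n).
Divisors of 32: 1, 2, 4, 8, 16, 32
Repeated squaring mod 51: 11^1 = 11, 11^2 = 19, 11^4 = 4, 11^8 = 16, 11^16 = 1, 11^32 = 1
Test divisors in increasing order:
  k=1: 11^1 = 11 mod 51
  k=2: 11^2 = 19 mod 51
  k=4: 11^4 = 4 mod 51
  k=8: 11^8 = 16 mod 51
  k=16: 11^16 = 1 mod 51  <- first divisor giving 1
Order = 16

16


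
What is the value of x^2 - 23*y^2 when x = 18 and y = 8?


x^2 - d*y^2
= 18^2 - 23*8^2
= 324 - 1472
= -1148

-1148


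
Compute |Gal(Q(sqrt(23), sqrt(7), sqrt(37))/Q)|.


The 3 square roots of distinct primes are multiplicatively independent over Q,
so [K:Q] = 2^3 and Gal(K/Q) is isomorphic to (Z/2Z)^3.
|Gal| = 2^3 = 8

8


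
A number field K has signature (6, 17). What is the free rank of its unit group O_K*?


By Dirichlet's unit theorem:
rank = r1 + r2 - 1
= 6 + 17 - 1
= 22

22


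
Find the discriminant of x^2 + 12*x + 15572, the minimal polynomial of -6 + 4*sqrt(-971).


The element -6 + 4*sqrt(-971) has minimal polynomial:
x^2 + 12*x + 15572
Discriminant = (12)^2 - 4*(15572)
= 144 - 62288
= -62144

-62144


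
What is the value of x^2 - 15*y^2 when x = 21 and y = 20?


x^2 - d*y^2
= 21^2 - 15*20^2
= 441 - 6000
= -5559

-5559


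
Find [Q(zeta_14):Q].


The degree equals Euler's totient phi(14).
14 = 2 * 7
phi(14) = 6

6


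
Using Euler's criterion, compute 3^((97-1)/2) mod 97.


p = 97 is prime and the exponent is (p-1)/2 = 48, so by Euler's criterion 3^48 = (3/97) = +1 or -1 mod 97.
Compute by square-and-multiply:
  48 = 32 + 16 (binary 110000)
  Repeated squaring mod 97: 3^1 = 3, 3^2 = 9, 3^4 = 81, 3^8 = 62, 3^16 = 61, 3^32 = 35
  3^48 = 3^32 * 3^16 = 35 * 61 mod 97
    35 * 61 = 2135 = 1 mod 97
  3^48 = 1 mod 97
Result 1: 3 is a quadratic residue mod 97.
3^48 mod 97 = 1

1


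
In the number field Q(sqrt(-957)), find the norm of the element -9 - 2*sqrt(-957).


N(a + b*sqrt(d)) = a^2 - d*b^2
= (-9)^2 - (-957)*(-2)^2
= 81 + 3828
= 3909

3909


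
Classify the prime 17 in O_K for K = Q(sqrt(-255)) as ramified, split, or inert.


K = Q(sqrt(-255)). Since d mod 4 = 1, disc(K) = -255.
Check p | disc: -255 mod 17 = 0.
p divides disc, so p ramifies: (p) = P^2 with e=2, f=1, g=1.
Therefore p is ramified.

ramified


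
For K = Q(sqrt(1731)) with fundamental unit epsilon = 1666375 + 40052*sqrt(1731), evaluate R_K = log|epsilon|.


epsilon = 1666375 + 40052*sqrt(1731)
= 3.3327e+06
R = ln(3.3327e+06)
= 15.0193

15.0193


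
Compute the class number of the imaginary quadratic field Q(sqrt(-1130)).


K = Q(sqrt(-1130)). d mod 4 = 2, so D = disc(K) = 4d = -4520
h(K) equals the number of primitive reduced positive-definite forms (a, b, c) = a*x^2 + b*x*y + c*y^2 with b^2 - 4ac = D,
where reduced means |b| <= a <= c, with b >= 0 whenever |b| = a or a = c, and primitive means gcd(a, b, c) = 1.
Reduced forces 3a^2 <= |D| = 4520, so 1 <= a <= 38; b must have the parity of D, and c = (b^2 - D)/(4a) must be an integer >= a.
Enumerate a = 1..38, b in [-a, a]:
  a=1: (1, 0, 1130)  [1]
  a=2: (2, 0, 565)  [1]
  a=3: (3, -2, 377), (3, 2, 377)  [2]
  a=4: none
  a=5: (5, 0, 226)  [1]
  a=6: (6, -4, 189), (6, 4, 189)  [2]
  a=7: (7, -4, 162), (7, 4, 162)  [2]
  a=8: none
  a=9: (9, -4, 126), (9, 4, 126)  [2]
  a=10: (10, 0, 113)  [1]
  a=11: (11, -10, 105), (11, 10, 105)  [2]
  a=12: none
  a=13: (13, -2, 87), (13, 2, 87)  [2]
  a=14: (14, -4, 81), (14, 4, 81)  [2]
  a=15: (15, -10, 77), (15, 10, 77)  [2]
  a=16: none
  a=17: (17, -6, 67), (17, 6, 67)  [2]
  a=18: (18, -4, 63), (18, 4, 63)  [2]
  a=19..20: none
  a=21: (21, -10, 55), (21, -4, 54), (21, 4, 54), (21, 10, 55)  [4]
  a=22: (22, -12, 53), (22, 12, 53)  [2]
  a=23..25: none
  a=26: (26, -24, 49), (26, 24, 49)  [2]
  a=27: (27, -4, 42), (27, 4, 42)  [2]
  a=28: none
  a=29: (29, -2, 39), (29, 2, 39)  [2]
  a=30: (30, -20, 41), (30, 20, 41)  [2]
  a=31..32: none
  a=33: (33, -32, 42), (33, -10, 35), (33, 10, 35), (33, 32, 42)  [4]
  a=34: (34, -28, 39), (34, 28, 39)  [2]
  a=35..38: none
Total reduced forms: 1 + 1 + 2 + 1 + 2 + 2 + 2 + 1 + 2 + 2 + 2 + 2 + 2 + 2 + 4 + 2 + 2 + 2 + 2 + 2 + 4 + 2 = 44
h = 44

44


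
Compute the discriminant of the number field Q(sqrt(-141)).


For K = Q(sqrt(d)) with d squarefree: disc(K) = d if d = 1 mod 4, and disc(K) = 4d if d = 2 or 3 mod 4.
Here d = -141, and d mod 4 = 3.
d = 3 mod 4, not 1 (O_K = Z[sqrt(d)]), so disc(K) = 4d = 4 * (-141) = -564

-564


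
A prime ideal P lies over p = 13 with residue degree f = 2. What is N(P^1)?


N(P^a) = p^(a*f)
= 13^(1*2)
= 13^2
= 169

169


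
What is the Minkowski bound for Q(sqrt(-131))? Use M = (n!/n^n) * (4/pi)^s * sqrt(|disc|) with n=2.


d = -131, d mod 4 = 1, so disc(K) = d = -131; |disc(K)| = 131
Imaginary quadratic field, so n = 2, s = r2 = 1, r1 = 0
M = (n!/n^n) * (4/pi)^s * sqrt(|disc(K)|) = (2!/2^2) * (4/pi)^1 * sqrt(131)
= 0.5 * 1.273240 * 11.445523
= 7.2864

7.2864


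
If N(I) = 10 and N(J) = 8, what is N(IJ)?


N(IJ) = N(I) * N(J)
= 10 * 8
= 80

80


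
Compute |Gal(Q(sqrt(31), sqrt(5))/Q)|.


The 2 square roots of distinct primes are multiplicatively independent over Q,
so [K:Q] = 2^2 and Gal(K/Q) is isomorphic to (Z/2Z)^2.
|Gal| = 2^2 = 4

4
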